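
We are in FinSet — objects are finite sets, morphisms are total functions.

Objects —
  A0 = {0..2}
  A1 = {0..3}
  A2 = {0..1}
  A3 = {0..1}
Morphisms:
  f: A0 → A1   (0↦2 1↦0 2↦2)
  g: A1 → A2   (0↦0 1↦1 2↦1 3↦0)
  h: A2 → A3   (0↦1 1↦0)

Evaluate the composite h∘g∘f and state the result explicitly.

  0 f→2 g→1 h→0
  1 f→0 g→0 h→1
  2 f→2 g→1 h→0
result: (0↦0 1↦1 2↦0)

Answer: (0↦0 1↦1 2↦0)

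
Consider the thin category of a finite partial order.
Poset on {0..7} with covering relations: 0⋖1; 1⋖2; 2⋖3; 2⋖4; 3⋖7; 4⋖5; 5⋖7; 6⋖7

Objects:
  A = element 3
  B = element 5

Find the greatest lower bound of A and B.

Common predecessors of 3,5: {0,1,2}
  0 ⊑ 2
  1 ⊑ 2
  2 ⊑ 2
glb = 2

Answer: A∧B = 2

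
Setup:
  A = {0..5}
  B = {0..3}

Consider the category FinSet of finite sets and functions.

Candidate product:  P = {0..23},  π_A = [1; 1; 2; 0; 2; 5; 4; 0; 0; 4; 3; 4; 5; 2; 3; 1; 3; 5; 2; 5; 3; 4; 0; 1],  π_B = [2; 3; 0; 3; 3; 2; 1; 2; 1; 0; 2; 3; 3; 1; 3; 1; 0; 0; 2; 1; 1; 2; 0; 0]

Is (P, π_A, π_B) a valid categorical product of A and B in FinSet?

Answer: VALID PRODUCT

Derivation:
|A|·|B| = 6·4 = 24;  |P| = 24
Check the pairing map k ↦ (π_A(k), π_B(k)):
  0 -> (1,2)
  1 -> (1,3)
  2 -> (2,0)
  3 -> (0,3)
  4 -> (2,3)
  5 -> (5,2)
  6 -> (4,1)
  7 -> (0,2)
  8 -> (0,1)
  9 -> (4,0)
  10 -> (3,2)
  11 -> (4,3)
  12 -> (5,3)
  13 -> (2,1)
  14 -> (3,3)
  15 -> (1,1)
  16 -> (3,0)
  17 -> (5,0)
  18 -> (2,2)
  19 -> (5,1)
  20 -> (3,1)
  21 -> (4,2)
  22 -> (0,0)
  23 -> (1,0)
distinct pairs in image: 24 / 24 needed
  → bijection onto A×B; projections well-typed.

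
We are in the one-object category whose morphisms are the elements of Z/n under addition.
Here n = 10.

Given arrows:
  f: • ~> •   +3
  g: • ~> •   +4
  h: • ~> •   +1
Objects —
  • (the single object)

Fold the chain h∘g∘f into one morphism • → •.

  0 +3≡3 +4≡7 +1≡8  (mod 10)
⟦path⟧: +8

Answer: +8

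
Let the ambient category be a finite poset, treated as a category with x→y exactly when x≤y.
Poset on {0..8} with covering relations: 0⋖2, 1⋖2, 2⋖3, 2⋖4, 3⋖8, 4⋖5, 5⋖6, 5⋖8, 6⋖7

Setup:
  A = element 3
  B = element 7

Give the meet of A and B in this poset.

Lower bounds of A=3 and B=7: {0,1,2}
  0 ⊑ 2
  1 ⊑ 2
  2 ⊑ 2
glb = 2

Answer: A∧B = 2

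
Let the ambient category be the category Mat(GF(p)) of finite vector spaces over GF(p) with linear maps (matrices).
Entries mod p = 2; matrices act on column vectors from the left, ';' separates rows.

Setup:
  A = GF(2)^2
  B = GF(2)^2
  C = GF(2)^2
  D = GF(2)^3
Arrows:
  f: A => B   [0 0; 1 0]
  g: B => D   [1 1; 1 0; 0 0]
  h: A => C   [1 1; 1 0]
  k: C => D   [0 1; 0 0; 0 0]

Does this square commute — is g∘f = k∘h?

1) trace f;g:
  e0=[1,0] f=>[0,1] g=>[1,0,0]
  e1=[0,1] f=>[0,0] g=>[0,0,0]
  composite₁ = [1 0; 0 0; 0 0]
2) trace h;k:
  e0=[1,0] h=>[1,1] k=>[1,0,0]
  e1=[0,1] h=>[1,0] k=>[0,0,0]
  composite₂ = [1 0; 0 0; 0 0]
Equal? same morphism ✓

Answer: COMMUTES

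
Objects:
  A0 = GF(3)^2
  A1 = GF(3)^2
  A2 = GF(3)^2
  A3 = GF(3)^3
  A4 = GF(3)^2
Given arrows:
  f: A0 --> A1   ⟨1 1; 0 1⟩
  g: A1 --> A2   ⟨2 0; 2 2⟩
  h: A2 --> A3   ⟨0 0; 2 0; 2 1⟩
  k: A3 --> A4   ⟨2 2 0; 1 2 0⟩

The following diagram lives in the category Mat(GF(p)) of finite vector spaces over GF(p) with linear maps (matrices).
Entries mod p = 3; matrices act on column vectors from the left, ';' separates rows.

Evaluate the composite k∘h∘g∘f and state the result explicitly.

Answer: ⟨2 2; 2 2⟩

Trace:
  e0=[1,0] f-->[1,0] g-->[2,2] h-->[0,1,0] k-->[2,2]
  e1=[0,1] f-->[1,1] g-->[2,1] h-->[0,1,2] k-->[2,2]
result: ⟨2 2; 2 2⟩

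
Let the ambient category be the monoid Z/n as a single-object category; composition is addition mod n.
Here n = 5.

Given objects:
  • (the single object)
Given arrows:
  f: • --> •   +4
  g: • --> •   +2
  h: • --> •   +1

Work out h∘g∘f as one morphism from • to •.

  0 +4≡4 +2≡1 +1≡2  (mod 5)
composite: +2

Answer: +2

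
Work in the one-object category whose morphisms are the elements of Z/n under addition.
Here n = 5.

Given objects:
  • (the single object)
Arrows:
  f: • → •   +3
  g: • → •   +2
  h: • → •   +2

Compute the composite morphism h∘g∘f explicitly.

  0 +3≡3 +2≡0 +2≡2  (mod 5)
composite: +2

Answer: +2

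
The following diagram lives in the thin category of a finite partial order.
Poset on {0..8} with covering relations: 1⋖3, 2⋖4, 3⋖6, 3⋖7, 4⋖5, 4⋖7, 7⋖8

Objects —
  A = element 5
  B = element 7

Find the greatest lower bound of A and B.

Answer: A∧B = 4

Derivation:
Common predecessors of 5,7: {2,4}
  2 <= 4
  4 <= 4
glb = 4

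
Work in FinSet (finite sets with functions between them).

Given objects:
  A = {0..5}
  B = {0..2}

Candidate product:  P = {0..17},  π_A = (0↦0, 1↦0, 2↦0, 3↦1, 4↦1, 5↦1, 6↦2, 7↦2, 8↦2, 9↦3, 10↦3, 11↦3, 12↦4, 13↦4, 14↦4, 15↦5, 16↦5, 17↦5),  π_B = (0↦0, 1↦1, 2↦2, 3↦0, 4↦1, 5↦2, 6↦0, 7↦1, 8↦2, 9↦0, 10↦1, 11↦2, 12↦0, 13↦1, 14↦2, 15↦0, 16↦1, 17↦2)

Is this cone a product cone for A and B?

|A|·|B| = 6·3 = 18;  |P| = 18
Check the pairing map k ↦ (π_A(k), π_B(k)):
  0 ↦ (0,0)
  1 ↦ (0,1)
  2 ↦ (0,2)
  3 ↦ (1,0)
  4 ↦ (1,1)
  5 ↦ (1,2)
  6 ↦ (2,0)
  7 ↦ (2,1)
  8 ↦ (2,2)
  9 ↦ (3,0)
  10 ↦ (3,1)
  11 ↦ (3,2)
  12 ↦ (4,0)
  13 ↦ (4,1)
  14 ↦ (4,2)
  15 ↦ (5,0)
  16 ↦ (5,1)
  17 ↦ (5,2)
distinct pairs in image: 18 / 18 needed
  → bijection onto A×B; projections well-typed.

Answer: VALID PRODUCT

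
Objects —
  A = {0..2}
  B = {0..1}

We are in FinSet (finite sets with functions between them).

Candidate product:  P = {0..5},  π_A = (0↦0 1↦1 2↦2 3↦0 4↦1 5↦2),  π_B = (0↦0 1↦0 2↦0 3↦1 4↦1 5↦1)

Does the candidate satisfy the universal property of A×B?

Answer: VALID PRODUCT

Work:
|A|·|B| = 3·2 = 6;  |P| = 6
Check the pairing map k ↦ (π_A(k), π_B(k)):
  0 ↦ (0,0)
  1 ↦ (1,0)
  2 ↦ (2,0)
  3 ↦ (0,1)
  4 ↦ (1,1)
  5 ↦ (2,1)
distinct pairs in image: 6 / 6 needed
  → bijection onto A×B; projections well-typed.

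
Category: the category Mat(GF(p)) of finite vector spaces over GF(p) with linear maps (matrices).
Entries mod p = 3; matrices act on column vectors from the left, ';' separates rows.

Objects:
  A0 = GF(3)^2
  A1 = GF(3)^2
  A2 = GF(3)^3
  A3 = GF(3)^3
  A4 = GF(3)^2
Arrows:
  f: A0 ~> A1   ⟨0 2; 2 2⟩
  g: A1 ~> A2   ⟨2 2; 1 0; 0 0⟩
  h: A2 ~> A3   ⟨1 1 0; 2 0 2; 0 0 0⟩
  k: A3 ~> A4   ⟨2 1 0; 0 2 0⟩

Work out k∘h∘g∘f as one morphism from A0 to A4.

Answer: ⟨1 0; 1 2⟩

Trace:
  e0=(1,0) f~>(0,2) g~>(1,0,0) h~>(1,2,0) k~>(1,1)
  e1=(0,1) f~>(2,2) g~>(2,2,0) h~>(1,1,0) k~>(0,2)
composite: ⟨1 0; 1 2⟩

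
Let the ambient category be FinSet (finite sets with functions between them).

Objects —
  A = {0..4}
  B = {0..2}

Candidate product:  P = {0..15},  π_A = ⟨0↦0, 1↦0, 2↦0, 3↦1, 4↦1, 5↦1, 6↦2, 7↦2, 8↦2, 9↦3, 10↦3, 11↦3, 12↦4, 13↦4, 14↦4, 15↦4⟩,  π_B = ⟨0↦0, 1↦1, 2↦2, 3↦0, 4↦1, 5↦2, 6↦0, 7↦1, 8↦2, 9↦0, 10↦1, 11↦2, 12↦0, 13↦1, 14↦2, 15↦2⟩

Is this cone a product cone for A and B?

|A|·|B| = 5·3 = 15;  |P| = 16
  → cardinalities differ; no bijection possible.

Answer: NOT A VALID PRODUCT — |P|=16 ≠ |A|·|B|=15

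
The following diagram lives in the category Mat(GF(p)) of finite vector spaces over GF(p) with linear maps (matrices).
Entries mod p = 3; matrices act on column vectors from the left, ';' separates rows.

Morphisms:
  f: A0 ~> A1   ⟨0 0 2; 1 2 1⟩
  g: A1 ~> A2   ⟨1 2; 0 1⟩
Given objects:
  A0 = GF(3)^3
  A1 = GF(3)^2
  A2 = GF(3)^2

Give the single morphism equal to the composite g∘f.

  e0=(1,0,0) f~>(0,1) g~>(2,1)
  e1=(0,1,0) f~>(0,2) g~>(1,2)
  e2=(0,0,1) f~>(2,1) g~>(1,1)
⟦path⟧: ⟨2 1 1; 1 2 1⟩

Answer: ⟨2 1 1; 1 2 1⟩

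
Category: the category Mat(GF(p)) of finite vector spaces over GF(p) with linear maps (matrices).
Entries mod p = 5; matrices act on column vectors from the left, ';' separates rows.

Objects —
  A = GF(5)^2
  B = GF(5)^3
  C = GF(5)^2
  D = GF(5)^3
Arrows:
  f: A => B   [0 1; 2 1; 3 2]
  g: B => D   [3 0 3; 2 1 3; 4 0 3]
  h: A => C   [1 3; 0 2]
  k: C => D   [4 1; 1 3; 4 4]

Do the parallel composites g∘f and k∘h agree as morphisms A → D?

Along f;g (path 1):
  e0=[1,0] f=>[0,2,3] g=>[4,1,4]
  e1=[0,1] f=>[1,1,2] g=>[4,4,0]
  ⟦path⟧₁ = [4 4; 1 4; 4 0]
Along h;k (path 2):
  e0=[1,0] h=>[1,0] k=>[4,1,4]
  e1=[0,1] h=>[3,2] k=>[4,4,0]
  ⟦path⟧₂ = [4 4; 1 4; 4 0]
Equal? equal; square commutes

Answer: COMMUTES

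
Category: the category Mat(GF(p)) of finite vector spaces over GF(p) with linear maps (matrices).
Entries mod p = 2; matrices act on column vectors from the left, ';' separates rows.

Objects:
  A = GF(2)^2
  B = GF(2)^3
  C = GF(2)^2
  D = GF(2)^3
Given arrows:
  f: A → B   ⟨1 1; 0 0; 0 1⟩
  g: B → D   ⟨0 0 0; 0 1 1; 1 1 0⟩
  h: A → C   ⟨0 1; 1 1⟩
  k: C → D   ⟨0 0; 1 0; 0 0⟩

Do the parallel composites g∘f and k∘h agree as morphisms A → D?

Answer: DOES NOT COMMUTE

Derivation:
Path 1 = f;g:
  e0=(1,0) f→(1,0,0) g→(0,0,1)
  e1=(0,1) f→(1,0,1) g→(0,1,1)
  ⟦path⟧₁ = ⟨0 0; 0 1; 1 1⟩
Path 2 = h;k:
  e0=(1,0) h→(0,1) k→(0,0,0)
  e1=(0,1) h→(1,1) k→(0,1,0)
  ⟦path⟧₂ = ⟨0 0; 0 1; 0 0⟩
Equal? distinct morphisms ✗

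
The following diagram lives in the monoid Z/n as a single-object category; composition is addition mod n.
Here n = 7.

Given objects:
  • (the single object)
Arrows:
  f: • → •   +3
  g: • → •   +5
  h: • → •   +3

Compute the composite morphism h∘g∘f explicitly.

  0 +3≡3 +5≡1 +3≡4  (mod 7)
composite: +4

Answer: +4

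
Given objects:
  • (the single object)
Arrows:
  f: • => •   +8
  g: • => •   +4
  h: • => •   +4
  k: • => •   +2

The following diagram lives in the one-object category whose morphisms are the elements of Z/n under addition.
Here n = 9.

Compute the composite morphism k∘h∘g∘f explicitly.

Answer: +0

Derivation:
  0 +8≡8 +4≡3 +4≡7 +2≡0  (mod 9)
composite: +0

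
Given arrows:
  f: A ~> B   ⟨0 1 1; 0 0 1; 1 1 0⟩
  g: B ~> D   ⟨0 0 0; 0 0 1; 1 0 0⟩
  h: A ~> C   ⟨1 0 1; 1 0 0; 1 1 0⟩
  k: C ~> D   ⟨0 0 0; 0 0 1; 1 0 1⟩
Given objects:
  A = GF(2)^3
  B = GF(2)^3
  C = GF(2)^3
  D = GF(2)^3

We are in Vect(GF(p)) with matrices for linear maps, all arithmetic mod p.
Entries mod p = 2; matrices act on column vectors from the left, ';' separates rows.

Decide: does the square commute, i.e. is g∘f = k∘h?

Answer: COMMUTES

Derivation:
Along f;g (path 1):
  e0=⟨1,0,0⟩ f~>⟨0,0,1⟩ g~>⟨0,1,0⟩
  e1=⟨0,1,0⟩ f~>⟨1,0,1⟩ g~>⟨0,1,1⟩
  e2=⟨0,0,1⟩ f~>⟨1,1,0⟩ g~>⟨0,0,1⟩
  result₁ = ⟨0 0 0; 1 1 0; 0 1 1⟩
Along h;k (path 2):
  e0=⟨1,0,0⟩ h~>⟨1,1,1⟩ k~>⟨0,1,0⟩
  e1=⟨0,1,0⟩ h~>⟨0,0,1⟩ k~>⟨0,1,1⟩
  e2=⟨0,0,1⟩ h~>⟨1,0,0⟩ k~>⟨0,0,1⟩
  result₂ = ⟨0 0 0; 1 1 0; 0 1 1⟩
Equal? YES — commutes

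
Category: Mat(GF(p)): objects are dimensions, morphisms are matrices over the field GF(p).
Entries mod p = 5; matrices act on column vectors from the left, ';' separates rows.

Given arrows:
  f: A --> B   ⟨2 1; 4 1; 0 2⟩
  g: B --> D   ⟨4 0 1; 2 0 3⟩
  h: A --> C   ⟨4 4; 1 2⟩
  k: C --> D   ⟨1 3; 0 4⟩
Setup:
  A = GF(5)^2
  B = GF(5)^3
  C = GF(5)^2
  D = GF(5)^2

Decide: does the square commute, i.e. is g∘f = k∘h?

Answer: DOES NOT COMMUTE

Derivation:
Path 1 = f;g:
  e0=[1,0] f-->[2,4,0] g-->[3,4]
  e1=[0,1] f-->[1,1,2] g-->[1,3]
  ⟦path⟧₁ = ⟨3 1; 4 3⟩
Path 2 = h;k:
  e0=[1,0] h-->[4,1] k-->[2,4]
  e1=[0,1] h-->[4,2] k-->[0,3]
  ⟦path⟧₂ = ⟨2 0; 4 3⟩
Equal? distinct morphisms ✗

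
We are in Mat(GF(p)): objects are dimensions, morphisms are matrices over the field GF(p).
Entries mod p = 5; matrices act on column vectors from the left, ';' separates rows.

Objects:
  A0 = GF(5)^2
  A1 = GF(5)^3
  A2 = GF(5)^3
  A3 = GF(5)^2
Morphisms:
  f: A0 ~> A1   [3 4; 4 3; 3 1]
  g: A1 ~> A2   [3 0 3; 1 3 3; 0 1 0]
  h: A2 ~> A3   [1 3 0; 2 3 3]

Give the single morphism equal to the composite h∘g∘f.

  e0=⟨1,0⟩ f~>⟨3,4,3⟩ g~>⟨3,4,4⟩ h~>⟨0,0⟩
  e1=⟨0,1⟩ f~>⟨4,3,1⟩ g~>⟨0,1,3⟩ h~>⟨3,2⟩
composite: [0 3; 0 2]

Answer: [0 3; 0 2]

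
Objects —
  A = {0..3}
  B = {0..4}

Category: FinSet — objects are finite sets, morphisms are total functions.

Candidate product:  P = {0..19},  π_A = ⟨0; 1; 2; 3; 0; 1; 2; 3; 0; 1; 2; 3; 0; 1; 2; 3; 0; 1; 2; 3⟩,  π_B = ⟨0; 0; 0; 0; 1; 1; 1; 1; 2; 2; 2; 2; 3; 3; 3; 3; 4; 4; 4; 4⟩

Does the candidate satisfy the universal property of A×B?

|A|·|B| = 4·5 = 20;  |P| = 20
Check the pairing map k ↦ (π_A(k), π_B(k)):
  0 ↦ (0,0)
  1 ↦ (1,0)
  2 ↦ (2,0)
  3 ↦ (3,0)
  4 ↦ (0,1)
  5 ↦ (1,1)
  6 ↦ (2,1)
  7 ↦ (3,1)
  8 ↦ (0,2)
  9 ↦ (1,2)
  10 ↦ (2,2)
  11 ↦ (3,2)
  12 ↦ (0,3)
  13 ↦ (1,3)
  14 ↦ (2,3)
  15 ↦ (3,3)
  16 ↦ (0,4)
  17 ↦ (1,4)
  18 ↦ (2,4)
  19 ↦ (3,4)
distinct pairs in image: 20 / 20 needed
  → bijection onto A×B; projections well-typed.

Answer: VALID PRODUCT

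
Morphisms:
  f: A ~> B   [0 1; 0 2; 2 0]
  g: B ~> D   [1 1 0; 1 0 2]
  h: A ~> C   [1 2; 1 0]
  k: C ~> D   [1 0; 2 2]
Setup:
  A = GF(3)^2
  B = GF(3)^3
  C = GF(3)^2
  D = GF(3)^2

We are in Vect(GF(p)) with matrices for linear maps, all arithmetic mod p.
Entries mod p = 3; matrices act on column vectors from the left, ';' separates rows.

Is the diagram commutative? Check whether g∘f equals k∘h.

Answer: DOES NOT COMMUTE

Derivation:
Path 1 = f;g:
  e0=[1,0] f~>[0,0,2] g~>[0,1]
  e1=[0,1] f~>[1,2,0] g~>[0,1]
  composite₁ = [0 0; 1 1]
Path 2 = h;k:
  e0=[1,0] h~>[1,1] k~>[1,1]
  e1=[0,1] h~>[2,0] k~>[2,1]
  composite₂ = [1 2; 1 1]
Equal? differ; not commutative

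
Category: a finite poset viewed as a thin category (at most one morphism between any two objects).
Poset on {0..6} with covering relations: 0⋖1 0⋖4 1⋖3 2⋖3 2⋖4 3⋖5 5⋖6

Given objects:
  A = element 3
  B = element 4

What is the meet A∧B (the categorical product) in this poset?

Answer: NO MEET EXISTS

Work:
{x : x≤A ∧ x≤B} = {0,2}  (A=3, B=4)
  maximal lower bounds 0 and 2 are incomparable: neither 0≤2 nor 2≤0
→ no greatest lower bound exists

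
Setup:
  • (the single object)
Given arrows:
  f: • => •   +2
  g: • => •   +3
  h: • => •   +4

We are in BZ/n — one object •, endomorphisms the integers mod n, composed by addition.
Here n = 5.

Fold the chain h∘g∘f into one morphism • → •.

Answer: +4

Derivation:
  0 +2≡2 +3≡0 +4≡4  (mod 5)
⟦path⟧: +4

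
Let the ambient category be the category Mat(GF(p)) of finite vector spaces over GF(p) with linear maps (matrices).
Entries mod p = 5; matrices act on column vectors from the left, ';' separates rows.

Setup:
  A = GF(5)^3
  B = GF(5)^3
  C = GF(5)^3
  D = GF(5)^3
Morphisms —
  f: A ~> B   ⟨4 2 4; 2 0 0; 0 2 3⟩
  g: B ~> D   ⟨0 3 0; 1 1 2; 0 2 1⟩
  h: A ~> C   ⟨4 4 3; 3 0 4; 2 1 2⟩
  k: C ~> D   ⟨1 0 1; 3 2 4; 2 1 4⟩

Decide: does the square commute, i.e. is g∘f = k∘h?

Along f;g (path 1):
  e0=(1,0,0) f~>(4,2,0) g~>(1,1,4)
  e1=(0,1,0) f~>(2,0,2) g~>(0,1,2)
  e2=(0,0,1) f~>(4,0,3) g~>(0,0,3)
  composite₁ = ⟨1 0 0; 1 1 0; 4 2 3⟩
Along h;k (path 2):
  e0=(1,0,0) h~>(4,3,2) k~>(1,1,4)
  e1=(0,1,0) h~>(4,0,1) k~>(0,1,2)
  e2=(0,0,1) h~>(3,4,2) k~>(0,0,3)
  composite₂ = ⟨1 0 0; 1 1 0; 4 2 3⟩
Equal? equal; square commutes

Answer: COMMUTES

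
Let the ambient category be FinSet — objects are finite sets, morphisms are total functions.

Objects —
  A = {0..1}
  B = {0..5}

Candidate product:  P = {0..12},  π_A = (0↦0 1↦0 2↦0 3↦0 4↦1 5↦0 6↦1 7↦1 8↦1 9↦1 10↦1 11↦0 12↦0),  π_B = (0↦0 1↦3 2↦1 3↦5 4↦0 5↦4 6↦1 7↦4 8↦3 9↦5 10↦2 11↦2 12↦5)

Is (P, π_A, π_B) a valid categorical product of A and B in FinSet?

Answer: NOT A VALID PRODUCT — |P|=13 ≠ |A|·|B|=12

Work:
|A|·|B| = 2·6 = 12;  |P| = 13
  → cardinalities differ; no bijection possible.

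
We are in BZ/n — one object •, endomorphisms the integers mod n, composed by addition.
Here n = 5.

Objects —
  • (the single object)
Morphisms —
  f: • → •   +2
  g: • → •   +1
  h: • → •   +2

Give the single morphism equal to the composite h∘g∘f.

  0 +2≡2 +1≡3 +2≡0  (mod 5)
⟦path⟧: +0

Answer: +0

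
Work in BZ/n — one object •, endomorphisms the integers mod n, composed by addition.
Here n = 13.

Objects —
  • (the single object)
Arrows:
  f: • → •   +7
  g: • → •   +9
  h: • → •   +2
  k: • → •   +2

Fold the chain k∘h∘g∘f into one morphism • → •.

Answer: +7

Trace:
  0 +7≡7 +9≡3 +2≡5 +2≡7  (mod 13)
⟦path⟧: +7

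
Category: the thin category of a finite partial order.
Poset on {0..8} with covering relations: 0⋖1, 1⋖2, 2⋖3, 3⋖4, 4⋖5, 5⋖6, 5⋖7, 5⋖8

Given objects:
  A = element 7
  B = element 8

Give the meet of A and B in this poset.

{x : x<=A ∧ x<=B} = {0,1,2,3,4,5}  (A=7, B=8)
  0 <= 5
  1 <= 5
  2 <= 5
  3 <= 5
  4 <= 5
  5 <= 5
glb = 5

Answer: A∧B = 5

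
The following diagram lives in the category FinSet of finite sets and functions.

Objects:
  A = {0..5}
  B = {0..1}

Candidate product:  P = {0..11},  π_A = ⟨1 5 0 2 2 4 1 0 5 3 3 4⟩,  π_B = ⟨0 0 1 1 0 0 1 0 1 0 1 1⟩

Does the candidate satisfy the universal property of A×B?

Answer: VALID PRODUCT

Work:
|A|·|B| = 6·2 = 12;  |P| = 12
Check the pairing map k ↦ (π_A(k), π_B(k)):
  0 -> (1,0)
  1 -> (5,0)
  2 -> (0,1)
  3 -> (2,1)
  4 -> (2,0)
  5 -> (4,0)
  6 -> (1,1)
  7 -> (0,0)
  8 -> (5,1)
  9 -> (3,0)
  10 -> (3,1)
  11 -> (4,1)
distinct pairs in image: 12 / 12 needed
  → bijection onto A×B; projections well-typed.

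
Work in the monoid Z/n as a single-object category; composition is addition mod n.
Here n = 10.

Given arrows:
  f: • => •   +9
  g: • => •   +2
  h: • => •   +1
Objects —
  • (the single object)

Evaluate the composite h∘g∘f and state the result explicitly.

  0 +9≡9 +2≡1 +1≡2  (mod 10)
result: +2

Answer: +2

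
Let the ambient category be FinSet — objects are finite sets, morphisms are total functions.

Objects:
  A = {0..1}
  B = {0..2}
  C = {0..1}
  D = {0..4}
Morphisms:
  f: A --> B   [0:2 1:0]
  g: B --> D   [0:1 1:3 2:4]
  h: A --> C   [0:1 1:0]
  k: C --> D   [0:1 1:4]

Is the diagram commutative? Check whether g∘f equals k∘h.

Path 1 = f;g:
  0 f-->2 g-->4
  1 f-->0 g-->1
  composite₁ = [0:4 1:1]
Path 2 = h;k:
  0 h-->1 k-->4
  1 h-->0 k-->1
  composite₂ = [0:4 1:1]
Equal? equal; square commutes

Answer: COMMUTES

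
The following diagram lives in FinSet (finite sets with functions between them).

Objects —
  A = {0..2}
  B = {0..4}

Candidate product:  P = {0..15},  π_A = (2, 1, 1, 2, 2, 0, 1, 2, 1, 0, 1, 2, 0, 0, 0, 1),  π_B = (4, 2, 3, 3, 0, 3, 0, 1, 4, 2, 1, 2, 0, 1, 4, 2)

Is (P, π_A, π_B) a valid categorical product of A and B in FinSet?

Answer: NOT A VALID PRODUCT — |P|=16 ≠ |A|·|B|=15

Work:
|A|·|B| = 3·5 = 15;  |P| = 16
  → cardinalities differ; no bijection possible.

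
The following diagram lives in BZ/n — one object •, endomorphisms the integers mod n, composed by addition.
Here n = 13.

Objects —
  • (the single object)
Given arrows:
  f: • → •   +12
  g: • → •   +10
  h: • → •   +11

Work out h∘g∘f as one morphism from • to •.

  0 +12≡12 +10≡9 +11≡7  (mod 13)
result: +7

Answer: +7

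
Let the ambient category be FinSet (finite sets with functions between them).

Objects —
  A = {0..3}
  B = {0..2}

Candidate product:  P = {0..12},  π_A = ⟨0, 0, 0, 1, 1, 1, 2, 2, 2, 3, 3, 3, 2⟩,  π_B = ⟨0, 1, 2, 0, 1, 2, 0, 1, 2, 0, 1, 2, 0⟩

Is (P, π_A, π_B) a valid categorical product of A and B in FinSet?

|A|·|B| = 4·3 = 12;  |P| = 13
  → cardinalities differ; no bijection possible.

Answer: NOT A VALID PRODUCT — |P|=13 ≠ |A|·|B|=12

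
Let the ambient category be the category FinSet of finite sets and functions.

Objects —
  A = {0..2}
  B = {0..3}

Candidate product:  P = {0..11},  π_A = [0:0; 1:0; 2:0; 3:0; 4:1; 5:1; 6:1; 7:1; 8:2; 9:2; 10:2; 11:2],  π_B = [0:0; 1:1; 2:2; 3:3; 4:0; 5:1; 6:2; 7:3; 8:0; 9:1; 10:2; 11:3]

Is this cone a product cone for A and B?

Answer: VALID PRODUCT

Trace:
|A|·|B| = 3·4 = 12;  |P| = 12
Check the pairing map k ↦ (π_A(k), π_B(k)):
  0 : (0,0)
  1 : (0,1)
  2 : (0,2)
  3 : (0,3)
  4 : (1,0)
  5 : (1,1)
  6 : (1,2)
  7 : (1,3)
  8 : (2,0)
  9 : (2,1)
  10 : (2,2)
  11 : (2,3)
distinct pairs in image: 12 / 12 needed
  → bijection onto A×B; projections well-typed.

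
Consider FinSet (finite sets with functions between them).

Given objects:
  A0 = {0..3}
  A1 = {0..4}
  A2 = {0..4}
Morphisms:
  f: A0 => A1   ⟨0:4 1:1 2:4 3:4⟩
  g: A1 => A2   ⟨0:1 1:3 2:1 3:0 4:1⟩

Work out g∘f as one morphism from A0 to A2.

Answer: ⟨0:1 1:3 2:1 3:1⟩

Trace:
  0 f=>4 g=>1
  1 f=>1 g=>3
  2 f=>4 g=>1
  3 f=>4 g=>1
composite: ⟨0:1 1:3 2:1 3:1⟩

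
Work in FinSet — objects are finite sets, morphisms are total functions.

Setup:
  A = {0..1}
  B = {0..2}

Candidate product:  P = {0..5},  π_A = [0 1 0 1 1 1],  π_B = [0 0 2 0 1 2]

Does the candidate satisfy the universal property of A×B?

Answer: NOT A VALID PRODUCT — duplicate pair at indices 3,1

Trace:
|A|·|B| = 2·3 = 6;  |P| = 6
Check the pairing map k ↦ (π_A(k), π_B(k)):
  0 -> (0,0)
  1 -> (1,0)
  2 -> (0,2)
  3 -> (1,0)  ✗ repeats pair of k=1
  4 -> (1,1)
  5 -> (1,2)
distinct pairs in image: 5 / 6 needed
  → (1,0) hit at k=1 and k=3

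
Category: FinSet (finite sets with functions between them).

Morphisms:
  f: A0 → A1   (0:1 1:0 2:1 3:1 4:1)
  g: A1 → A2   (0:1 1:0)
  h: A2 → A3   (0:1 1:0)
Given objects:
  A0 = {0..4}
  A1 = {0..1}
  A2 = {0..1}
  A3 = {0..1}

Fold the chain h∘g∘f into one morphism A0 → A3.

  0 f→1 g→0 h→1
  1 f→0 g→1 h→0
  2 f→1 g→0 h→1
  3 f→1 g→0 h→1
  4 f→1 g→0 h→1
composite: (0:1 1:0 2:1 3:1 4:1)

Answer: (0:1 1:0 2:1 3:1 4:1)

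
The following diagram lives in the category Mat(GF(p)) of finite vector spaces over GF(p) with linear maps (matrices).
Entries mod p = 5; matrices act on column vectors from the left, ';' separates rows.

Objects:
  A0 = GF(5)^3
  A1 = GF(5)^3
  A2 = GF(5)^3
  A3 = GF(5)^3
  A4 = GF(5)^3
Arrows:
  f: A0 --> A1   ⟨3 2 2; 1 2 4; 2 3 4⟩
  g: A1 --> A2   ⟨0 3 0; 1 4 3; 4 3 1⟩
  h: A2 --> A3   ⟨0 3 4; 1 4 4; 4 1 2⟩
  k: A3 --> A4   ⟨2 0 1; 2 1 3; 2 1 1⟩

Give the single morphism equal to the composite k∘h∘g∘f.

  e0=(1,0,0) f-->(3,1,2) g-->(3,3,2) h-->(2,3,4) k-->(3,4,1)
  e1=(0,1,0) f-->(2,2,3) g-->(1,4,2) h-->(0,0,2) k-->(2,1,2)
  e2=(0,0,1) f-->(2,4,4) g-->(2,0,4) h-->(1,3,1) k-->(3,3,1)
composite: ⟨3 2 3; 4 1 3; 1 2 1⟩

Answer: ⟨3 2 3; 4 1 3; 1 2 1⟩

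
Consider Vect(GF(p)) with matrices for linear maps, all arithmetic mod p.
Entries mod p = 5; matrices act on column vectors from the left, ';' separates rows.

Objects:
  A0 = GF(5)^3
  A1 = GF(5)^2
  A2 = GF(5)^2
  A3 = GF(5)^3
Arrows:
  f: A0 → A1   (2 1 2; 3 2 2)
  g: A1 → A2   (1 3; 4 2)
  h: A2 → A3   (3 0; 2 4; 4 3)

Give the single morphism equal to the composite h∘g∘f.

Answer: (3 1 4; 3 1 4; 1 2 3)

Work:
  e0=[1,0,0] f→[2,3] g→[1,4] h→[3,3,1]
  e1=[0,1,0] f→[1,2] g→[2,3] h→[1,1,2]
  e2=[0,0,1] f→[2,2] g→[3,2] h→[4,4,3]
composite: (3 1 4; 3 1 4; 1 2 3)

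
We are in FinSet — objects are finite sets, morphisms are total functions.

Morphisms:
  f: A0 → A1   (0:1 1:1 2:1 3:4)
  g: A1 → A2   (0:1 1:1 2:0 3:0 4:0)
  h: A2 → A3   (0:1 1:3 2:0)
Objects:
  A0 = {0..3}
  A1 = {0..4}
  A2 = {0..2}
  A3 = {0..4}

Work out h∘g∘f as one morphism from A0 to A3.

Answer: (0:3 1:3 2:3 3:1)

Derivation:
  0 f→1 g→1 h→3
  1 f→1 g→1 h→3
  2 f→1 g→1 h→3
  3 f→4 g→0 h→1
result: (0:3 1:3 2:3 3:1)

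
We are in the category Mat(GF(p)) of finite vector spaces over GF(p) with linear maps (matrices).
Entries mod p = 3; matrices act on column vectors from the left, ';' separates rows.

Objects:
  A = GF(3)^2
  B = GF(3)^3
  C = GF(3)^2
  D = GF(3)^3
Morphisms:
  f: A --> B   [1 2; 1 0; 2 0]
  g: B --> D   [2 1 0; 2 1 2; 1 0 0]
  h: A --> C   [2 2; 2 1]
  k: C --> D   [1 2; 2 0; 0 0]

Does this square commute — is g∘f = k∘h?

1) trace f;g:
  e0=[1,0] f-->[1,1,2] g-->[0,1,1]
  e1=[0,1] f-->[2,0,0] g-->[1,1,2]
  ⟦path⟧₁ = [0 1; 1 1; 1 2]
2) trace h;k:
  e0=[1,0] h-->[2,2] k-->[0,1,0]
  e1=[0,1] h-->[2,1] k-->[1,1,0]
  ⟦path⟧₂ = [0 1; 1 1; 0 0]
Equal? differ; not commutative

Answer: DOES NOT COMMUTE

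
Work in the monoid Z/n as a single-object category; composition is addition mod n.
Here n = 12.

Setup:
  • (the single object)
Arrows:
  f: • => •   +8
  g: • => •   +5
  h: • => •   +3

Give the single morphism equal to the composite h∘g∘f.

Answer: +4

Derivation:
  0 +8≡8 +5≡1 +3≡4  (mod 12)
composite: +4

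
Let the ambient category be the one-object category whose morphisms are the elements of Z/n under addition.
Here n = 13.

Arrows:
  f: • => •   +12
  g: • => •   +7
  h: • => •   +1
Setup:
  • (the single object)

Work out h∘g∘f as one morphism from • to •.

Answer: +7

Work:
  0 +12≡12 +7≡6 +1≡7  (mod 13)
result: +7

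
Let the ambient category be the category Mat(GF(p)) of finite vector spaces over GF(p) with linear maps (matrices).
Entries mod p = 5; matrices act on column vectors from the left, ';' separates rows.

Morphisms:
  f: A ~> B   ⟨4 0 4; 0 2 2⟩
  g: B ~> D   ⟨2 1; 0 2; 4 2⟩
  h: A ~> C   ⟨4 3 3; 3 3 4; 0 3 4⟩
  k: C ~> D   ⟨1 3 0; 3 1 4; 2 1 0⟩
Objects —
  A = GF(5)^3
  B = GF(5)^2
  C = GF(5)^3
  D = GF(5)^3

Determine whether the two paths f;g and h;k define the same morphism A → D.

Along f;g (path 1):
  e0=[1,0,0] f~>[4,0] g~>[3,0,1]
  e1=[0,1,0] f~>[0,2] g~>[2,4,4]
  e2=[0,0,1] f~>[4,2] g~>[0,4,0]
  composite₁ = ⟨3 2 0; 0 4 4; 1 4 0⟩
Along h;k (path 2):
  e0=[1,0,0] h~>[4,3,0] k~>[3,0,1]
  e1=[0,1,0] h~>[3,3,3] k~>[2,4,4]
  e2=[0,0,1] h~>[3,4,4] k~>[0,4,0]
  composite₂ = ⟨3 2 0; 0 4 4; 1 4 0⟩
Equal? equal; square commutes

Answer: COMMUTES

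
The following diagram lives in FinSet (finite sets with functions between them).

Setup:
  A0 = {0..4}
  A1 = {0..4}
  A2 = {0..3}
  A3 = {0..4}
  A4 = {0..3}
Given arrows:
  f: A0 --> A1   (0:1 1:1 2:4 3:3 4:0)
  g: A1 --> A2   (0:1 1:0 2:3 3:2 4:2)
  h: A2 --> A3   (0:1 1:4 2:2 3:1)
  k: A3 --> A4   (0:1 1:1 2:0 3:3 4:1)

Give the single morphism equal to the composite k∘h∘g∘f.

  0 f-->1 g-->0 h-->1 k-->1
  1 f-->1 g-->0 h-->1 k-->1
  2 f-->4 g-->2 h-->2 k-->0
  3 f-->3 g-->2 h-->2 k-->0
  4 f-->0 g-->1 h-->4 k-->1
result: (0:1 1:1 2:0 3:0 4:1)

Answer: (0:1 1:1 2:0 3:0 4:1)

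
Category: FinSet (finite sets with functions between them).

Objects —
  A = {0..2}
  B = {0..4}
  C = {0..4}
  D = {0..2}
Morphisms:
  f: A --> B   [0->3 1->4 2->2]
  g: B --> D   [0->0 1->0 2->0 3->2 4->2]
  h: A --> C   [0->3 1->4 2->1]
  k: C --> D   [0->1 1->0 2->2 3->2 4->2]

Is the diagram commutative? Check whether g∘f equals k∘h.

Along f;g (path 1):
  0 f-->3 g-->2
  1 f-->4 g-->2
  2 f-->2 g-->0
  composite₁ = [0->2 1->2 2->0]
Along h;k (path 2):
  0 h-->3 k-->2
  1 h-->4 k-->2
  2 h-->1 k-->0
  composite₂ = [0->2 1->2 2->0]
Equal? equal; square commutes

Answer: COMMUTES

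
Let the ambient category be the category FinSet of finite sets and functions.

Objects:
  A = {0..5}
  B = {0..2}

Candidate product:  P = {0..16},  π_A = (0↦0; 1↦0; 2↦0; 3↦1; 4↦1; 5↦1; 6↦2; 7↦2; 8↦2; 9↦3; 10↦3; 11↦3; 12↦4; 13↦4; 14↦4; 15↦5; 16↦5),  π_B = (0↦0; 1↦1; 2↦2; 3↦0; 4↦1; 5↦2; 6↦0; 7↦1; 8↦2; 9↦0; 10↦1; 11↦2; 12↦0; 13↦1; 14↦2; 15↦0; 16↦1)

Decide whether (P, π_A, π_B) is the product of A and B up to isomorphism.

|A|·|B| = 6·3 = 18;  |P| = 17
  → cardinalities differ; no bijection possible.

Answer: NOT A VALID PRODUCT — |P|=17 ≠ |A|·|B|=18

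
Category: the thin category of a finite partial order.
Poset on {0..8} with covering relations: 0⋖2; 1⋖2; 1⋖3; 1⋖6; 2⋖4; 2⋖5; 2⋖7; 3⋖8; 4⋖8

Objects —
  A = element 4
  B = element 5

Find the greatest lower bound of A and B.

Answer: A∧B = 2

Trace:
Common predecessors of 4,5: {0,1,2}
  0 <= 2
  1 <= 2
  2 <= 2
glb = 2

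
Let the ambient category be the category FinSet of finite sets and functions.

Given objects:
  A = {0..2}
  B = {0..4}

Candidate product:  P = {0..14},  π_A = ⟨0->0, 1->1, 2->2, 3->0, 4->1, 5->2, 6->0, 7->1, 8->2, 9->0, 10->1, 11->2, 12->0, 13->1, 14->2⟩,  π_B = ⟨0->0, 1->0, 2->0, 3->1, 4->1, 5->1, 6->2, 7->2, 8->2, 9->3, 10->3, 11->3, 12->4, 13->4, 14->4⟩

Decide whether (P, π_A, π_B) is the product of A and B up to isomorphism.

Answer: VALID PRODUCT

Derivation:
|A|·|B| = 3·5 = 15;  |P| = 15
Check the pairing map k ↦ (π_A(k), π_B(k)):
  0 -> (0,0)
  1 -> (1,0)
  2 -> (2,0)
  3 -> (0,1)
  4 -> (1,1)
  5 -> (2,1)
  6 -> (0,2)
  7 -> (1,2)
  8 -> (2,2)
  9 -> (0,3)
  10 -> (1,3)
  11 -> (2,3)
  12 -> (0,4)
  13 -> (1,4)
  14 -> (2,4)
distinct pairs in image: 15 / 15 needed
  → bijection onto A×B; projections well-typed.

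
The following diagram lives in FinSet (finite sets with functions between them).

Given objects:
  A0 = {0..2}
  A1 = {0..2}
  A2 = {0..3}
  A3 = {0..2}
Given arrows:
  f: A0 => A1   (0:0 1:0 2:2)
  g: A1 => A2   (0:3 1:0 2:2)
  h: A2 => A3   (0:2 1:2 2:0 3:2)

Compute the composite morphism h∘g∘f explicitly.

  0 f=>0 g=>3 h=>2
  1 f=>0 g=>3 h=>2
  2 f=>2 g=>2 h=>0
composite: (0:2 1:2 2:0)

Answer: (0:2 1:2 2:0)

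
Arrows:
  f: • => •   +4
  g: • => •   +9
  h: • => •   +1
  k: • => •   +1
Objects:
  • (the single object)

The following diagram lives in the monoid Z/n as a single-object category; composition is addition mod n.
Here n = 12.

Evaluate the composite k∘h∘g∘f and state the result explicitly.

Answer: +3

Trace:
  0 +4≡4 +9≡1 +1≡2 +1≡3  (mod 12)
composite: +3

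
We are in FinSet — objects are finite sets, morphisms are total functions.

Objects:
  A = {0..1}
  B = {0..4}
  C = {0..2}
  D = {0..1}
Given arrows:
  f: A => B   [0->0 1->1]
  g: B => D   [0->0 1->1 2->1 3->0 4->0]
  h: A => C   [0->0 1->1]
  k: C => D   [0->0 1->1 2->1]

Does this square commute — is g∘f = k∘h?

Path 1 = f;g:
  0 f=>0 g=>0
  1 f=>1 g=>1
  composite₁ = [0->0 1->1]
Path 2 = h;k:
  0 h=>0 k=>0
  1 h=>1 k=>1
  composite₂ = [0->0 1->1]
Equal? same morphism ✓

Answer: COMMUTES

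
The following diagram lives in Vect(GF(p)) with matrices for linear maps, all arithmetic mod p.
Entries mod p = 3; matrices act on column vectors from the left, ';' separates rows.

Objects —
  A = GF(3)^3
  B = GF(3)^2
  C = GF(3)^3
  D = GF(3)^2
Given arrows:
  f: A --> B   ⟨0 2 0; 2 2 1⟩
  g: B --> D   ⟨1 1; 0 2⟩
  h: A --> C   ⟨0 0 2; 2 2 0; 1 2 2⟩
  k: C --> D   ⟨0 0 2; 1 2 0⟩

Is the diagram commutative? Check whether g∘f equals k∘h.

Answer: COMMUTES

Derivation:
Along f;g (path 1):
  e0=⟨1,0,0⟩ f-->⟨0,2⟩ g-->⟨2,1⟩
  e1=⟨0,1,0⟩ f-->⟨2,2⟩ g-->⟨1,1⟩
  e2=⟨0,0,1⟩ f-->⟨0,1⟩ g-->⟨1,2⟩
  result₁ = ⟨2 1 1; 1 1 2⟩
Along h;k (path 2):
  e0=⟨1,0,0⟩ h-->⟨0,2,1⟩ k-->⟨2,1⟩
  e1=⟨0,1,0⟩ h-->⟨0,2,2⟩ k-->⟨1,1⟩
  e2=⟨0,0,1⟩ h-->⟨2,0,2⟩ k-->⟨1,2⟩
  result₂ = ⟨2 1 1; 1 1 2⟩
Equal? YES — commutes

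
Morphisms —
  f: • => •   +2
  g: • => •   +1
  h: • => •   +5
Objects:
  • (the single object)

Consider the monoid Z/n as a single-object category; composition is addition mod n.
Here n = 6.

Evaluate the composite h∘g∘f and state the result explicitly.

  0 +2≡2 +1≡3 +5≡2  (mod 6)
result: +2

Answer: +2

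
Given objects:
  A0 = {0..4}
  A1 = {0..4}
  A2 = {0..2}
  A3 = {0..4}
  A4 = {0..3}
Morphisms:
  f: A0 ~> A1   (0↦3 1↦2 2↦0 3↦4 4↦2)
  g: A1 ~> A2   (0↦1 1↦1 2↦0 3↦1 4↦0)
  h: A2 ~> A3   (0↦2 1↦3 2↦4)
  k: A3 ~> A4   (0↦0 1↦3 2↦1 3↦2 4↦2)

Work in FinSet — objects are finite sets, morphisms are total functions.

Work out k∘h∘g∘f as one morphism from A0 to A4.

  0 f~>3 g~>1 h~>3 k~>2
  1 f~>2 g~>0 h~>2 k~>1
  2 f~>0 g~>1 h~>3 k~>2
  3 f~>4 g~>0 h~>2 k~>1
  4 f~>2 g~>0 h~>2 k~>1
⟦path⟧: (0↦2 1↦1 2↦2 3↦1 4↦1)

Answer: (0↦2 1↦1 2↦2 3↦1 4↦1)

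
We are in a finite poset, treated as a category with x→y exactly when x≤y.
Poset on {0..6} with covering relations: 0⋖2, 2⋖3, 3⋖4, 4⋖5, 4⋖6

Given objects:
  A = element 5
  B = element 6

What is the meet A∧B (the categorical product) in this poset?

Answer: A∧B = 4

Derivation:
Common predecessors of 5,6: {0,2,3,4}
  0 <= 4
  2 <= 4
  3 <= 4
  4 <= 4
glb = 4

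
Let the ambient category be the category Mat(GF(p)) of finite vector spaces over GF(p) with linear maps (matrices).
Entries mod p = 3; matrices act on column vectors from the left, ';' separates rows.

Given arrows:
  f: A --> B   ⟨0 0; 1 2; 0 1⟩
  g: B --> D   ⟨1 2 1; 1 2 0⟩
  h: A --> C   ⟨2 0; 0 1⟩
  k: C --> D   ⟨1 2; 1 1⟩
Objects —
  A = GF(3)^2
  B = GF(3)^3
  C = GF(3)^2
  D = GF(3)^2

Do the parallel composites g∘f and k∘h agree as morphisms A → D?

Answer: COMMUTES

Derivation:
Path 1 = f;g:
  e0=⟨1,0⟩ f-->⟨0,1,0⟩ g-->⟨2,2⟩
  e1=⟨0,1⟩ f-->⟨0,2,1⟩ g-->⟨2,1⟩
  composite₁ = ⟨2 2; 2 1⟩
Path 2 = h;k:
  e0=⟨1,0⟩ h-->⟨2,0⟩ k-->⟨2,2⟩
  e1=⟨0,1⟩ h-->⟨0,1⟩ k-->⟨2,1⟩
  composite₂ = ⟨2 2; 2 1⟩
Equal? same morphism ✓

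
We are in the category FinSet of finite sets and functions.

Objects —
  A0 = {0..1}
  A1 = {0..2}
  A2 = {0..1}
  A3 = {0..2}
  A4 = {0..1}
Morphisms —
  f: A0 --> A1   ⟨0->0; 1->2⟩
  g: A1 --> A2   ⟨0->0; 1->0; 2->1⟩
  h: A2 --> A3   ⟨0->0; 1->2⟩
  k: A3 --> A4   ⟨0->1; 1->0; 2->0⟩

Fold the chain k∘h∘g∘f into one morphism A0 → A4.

  0 f-->0 g-->0 h-->0 k-->1
  1 f-->2 g-->1 h-->2 k-->0
⟦path⟧: ⟨0->1; 1->0⟩

Answer: ⟨0->1; 1->0⟩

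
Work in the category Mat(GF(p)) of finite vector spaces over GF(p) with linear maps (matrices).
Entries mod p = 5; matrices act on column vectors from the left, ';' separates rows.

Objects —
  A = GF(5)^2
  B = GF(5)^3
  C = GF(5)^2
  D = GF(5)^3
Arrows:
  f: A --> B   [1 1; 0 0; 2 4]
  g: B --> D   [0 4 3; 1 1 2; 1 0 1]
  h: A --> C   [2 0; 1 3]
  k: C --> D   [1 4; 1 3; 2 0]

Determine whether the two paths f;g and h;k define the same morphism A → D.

Answer: DOES NOT COMMUTE

Derivation:
1) trace f;g:
  e0=[1,0] f-->[1,0,2] g-->[1,0,3]
  e1=[0,1] f-->[1,0,4] g-->[2,4,0]
  ⟦path⟧₁ = [1 2; 0 4; 3 0]
2) trace h;k:
  e0=[1,0] h-->[2,1] k-->[1,0,4]
  e1=[0,1] h-->[0,3] k-->[2,4,0]
  ⟦path⟧₂ = [1 2; 0 4; 4 0]
Equal? distinct morphisms ✗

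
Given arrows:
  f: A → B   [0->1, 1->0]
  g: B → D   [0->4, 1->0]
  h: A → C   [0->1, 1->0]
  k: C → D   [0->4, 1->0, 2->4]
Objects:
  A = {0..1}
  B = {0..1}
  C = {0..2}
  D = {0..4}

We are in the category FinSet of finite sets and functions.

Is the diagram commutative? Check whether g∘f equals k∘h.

Answer: COMMUTES

Trace:
Along f;g (path 1):
  0 f→1 g→0
  1 f→0 g→4
  ⟦path⟧₁ = [0->0, 1->4]
Along h;k (path 2):
  0 h→1 k→0
  1 h→0 k→4
  ⟦path⟧₂ = [0->0, 1->4]
Equal? equal; square commutes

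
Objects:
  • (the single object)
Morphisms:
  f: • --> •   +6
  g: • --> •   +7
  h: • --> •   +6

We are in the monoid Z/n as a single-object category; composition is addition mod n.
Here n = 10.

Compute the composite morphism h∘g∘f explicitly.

  0 +6≡6 +7≡3 +6≡9  (mod 10)
result: +9

Answer: +9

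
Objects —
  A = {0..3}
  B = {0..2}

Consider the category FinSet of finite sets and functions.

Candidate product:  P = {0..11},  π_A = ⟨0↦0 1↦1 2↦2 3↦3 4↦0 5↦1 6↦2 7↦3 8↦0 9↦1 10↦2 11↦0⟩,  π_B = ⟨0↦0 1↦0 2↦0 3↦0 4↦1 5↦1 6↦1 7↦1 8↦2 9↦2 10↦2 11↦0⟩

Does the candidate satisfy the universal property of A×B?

|A|·|B| = 4·3 = 12;  |P| = 12
Check the pairing map k ↦ (π_A(k), π_B(k)):
  0 ↦ (0,0)
  1 ↦ (1,0)
  2 ↦ (2,0)
  3 ↦ (3,0)
  4 ↦ (0,1)
  5 ↦ (1,1)
  6 ↦ (2,1)
  7 ↦ (3,1)
  8 ↦ (0,2)
  9 ↦ (1,2)
  10 ↦ (2,2)
  11 ↦ (0,0)  ✗ repeats pair of k=0
distinct pairs in image: 11 / 12 needed
  → (0,0) hit at k=0 and k=11

Answer: NOT A VALID PRODUCT — duplicate pair at indices 0,11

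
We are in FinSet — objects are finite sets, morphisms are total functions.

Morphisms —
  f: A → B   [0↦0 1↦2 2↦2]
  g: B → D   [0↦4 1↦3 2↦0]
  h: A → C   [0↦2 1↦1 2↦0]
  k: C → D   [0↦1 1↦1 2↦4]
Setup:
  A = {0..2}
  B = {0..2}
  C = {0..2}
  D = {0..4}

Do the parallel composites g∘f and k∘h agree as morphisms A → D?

Answer: DOES NOT COMMUTE

Trace:
1) trace f;g:
  0 f→0 g→4
  1 f→2 g→0
  2 f→2 g→0
  ⟦path⟧₁ = [0↦4 1↦0 2↦0]
2) trace h;k:
  0 h→2 k→4
  1 h→1 k→1
  2 h→0 k→1
  ⟦path⟧₂ = [0↦4 1↦1 2↦1]
Equal? differ; not commutative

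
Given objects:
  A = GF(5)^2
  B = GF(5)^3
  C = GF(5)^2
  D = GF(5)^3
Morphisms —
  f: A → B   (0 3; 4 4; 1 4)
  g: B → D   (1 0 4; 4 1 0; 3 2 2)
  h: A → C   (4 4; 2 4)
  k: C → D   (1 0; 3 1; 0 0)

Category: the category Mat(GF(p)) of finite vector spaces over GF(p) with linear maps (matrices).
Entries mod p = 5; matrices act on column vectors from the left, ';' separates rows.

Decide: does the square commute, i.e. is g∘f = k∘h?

Answer: COMMUTES

Derivation:
Along f;g (path 1):
  e0=⟨1,0⟩ f→⟨0,4,1⟩ g→⟨4,4,0⟩
  e1=⟨0,1⟩ f→⟨3,4,4⟩ g→⟨4,1,0⟩
  ⟦path⟧₁ = (4 4; 4 1; 0 0)
Along h;k (path 2):
  e0=⟨1,0⟩ h→⟨4,2⟩ k→⟨4,4,0⟩
  e1=⟨0,1⟩ h→⟨4,4⟩ k→⟨4,1,0⟩
  ⟦path⟧₂ = (4 4; 4 1; 0 0)
Equal? YES — commutes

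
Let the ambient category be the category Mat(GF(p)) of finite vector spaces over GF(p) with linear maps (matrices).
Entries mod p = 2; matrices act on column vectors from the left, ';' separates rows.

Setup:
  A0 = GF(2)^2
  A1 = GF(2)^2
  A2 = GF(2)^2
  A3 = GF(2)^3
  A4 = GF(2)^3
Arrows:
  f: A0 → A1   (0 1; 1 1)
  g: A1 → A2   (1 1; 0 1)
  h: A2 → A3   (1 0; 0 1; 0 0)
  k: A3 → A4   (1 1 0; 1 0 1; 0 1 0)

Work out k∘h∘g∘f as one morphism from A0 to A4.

Answer: (0 1; 1 0; 1 1)

Derivation:
  e0=[1,0] f→[0,1] g→[1,1] h→[1,1,0] k→[0,1,1]
  e1=[0,1] f→[1,1] g→[0,1] h→[0,1,0] k→[1,0,1]
composite: (0 1; 1 0; 1 1)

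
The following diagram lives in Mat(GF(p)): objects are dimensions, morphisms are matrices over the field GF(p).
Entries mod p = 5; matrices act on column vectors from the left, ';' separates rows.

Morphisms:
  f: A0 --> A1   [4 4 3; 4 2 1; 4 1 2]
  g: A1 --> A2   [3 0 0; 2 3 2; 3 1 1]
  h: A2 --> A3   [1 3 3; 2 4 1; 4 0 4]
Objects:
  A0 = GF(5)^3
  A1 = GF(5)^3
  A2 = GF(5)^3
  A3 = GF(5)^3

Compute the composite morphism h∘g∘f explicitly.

Answer: [1 0 4; 1 3 2; 3 3 4]

Work:
  e0=⟨1,0,0⟩ f-->⟨4,4,4⟩ g-->⟨2,3,0⟩ h-->⟨1,1,3⟩
  e1=⟨0,1,0⟩ f-->⟨4,2,1⟩ g-->⟨2,1,0⟩ h-->⟨0,3,3⟩
  e2=⟨0,0,1⟩ f-->⟨3,1,2⟩ g-->⟨4,3,2⟩ h-->⟨4,2,4⟩
⟦path⟧: [1 0 4; 1 3 2; 3 3 4]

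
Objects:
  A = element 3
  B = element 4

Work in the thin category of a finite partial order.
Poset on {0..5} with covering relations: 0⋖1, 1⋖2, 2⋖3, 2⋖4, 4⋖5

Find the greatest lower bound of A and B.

Answer: A∧B = 2

Work:
{x : x≤A ∧ x≤B} = {0,1,2}  (A=3, B=4)
  0 ≤ 2
  1 ≤ 2
  2 ≤ 2
glb = 2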